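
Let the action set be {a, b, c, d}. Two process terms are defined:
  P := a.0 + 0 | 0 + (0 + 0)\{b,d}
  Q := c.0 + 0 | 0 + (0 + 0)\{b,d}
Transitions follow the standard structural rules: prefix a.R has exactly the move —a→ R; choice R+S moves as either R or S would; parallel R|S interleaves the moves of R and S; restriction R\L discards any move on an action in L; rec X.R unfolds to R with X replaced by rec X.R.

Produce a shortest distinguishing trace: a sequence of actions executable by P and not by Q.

P's transition system — 2 states:
  s0 = a.0 + 0 | 0 + (0 + 0)\{b,d} → -a-> s1
  s1 = 0 → (no moves)
Q's transition system — 2 states:
  t0 = c.0 + 0 | 0 + (0 + 0)\{b,d} → -c-> t1
  t1 = 0 → (no moves)
Trace ⟨a⟩ through P, begin at {s0}:
  [1] a ⇒ {s1}
  — P admits the full trace.
Trace ⟨a⟩ through Q, begin at {t0}:
  [1] a ⇒ ∅  — Q cannot continue

a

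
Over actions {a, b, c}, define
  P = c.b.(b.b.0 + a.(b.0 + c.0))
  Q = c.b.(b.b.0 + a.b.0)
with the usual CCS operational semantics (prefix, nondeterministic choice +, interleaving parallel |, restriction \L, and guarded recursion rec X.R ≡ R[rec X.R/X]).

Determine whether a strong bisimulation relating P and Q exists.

P ≁ Q

Reachable graph of P (6 states):
  p0 = c.b.(b.b.0 + a.(b.0 + c.0)) | —c→ p1
  p1 = b.(b.b.0 + a.(b.0 + c.0)) | —b→ p2
  p2 = b.b.0 + a.(b.0 + c.0) | —a→ p3, —b→ p4
  p3 = b.0 + c.0 | —b→ p5, —c→ p5
  p4 = b.0 | —b→ p5
  p5 = 0 | stopped
Reachable graph of Q (5 states):
  q0 = c.b.(b.b.0 + a.b.0) | —c→ q1
  q1 = b.(b.b.0 + a.b.0) | —b→ q2
  q2 = b.b.0 + a.b.0 | —a→ q3, —b→ q3
  q3 = b.0 | —b→ q4
  q4 = 0 | stopped
Partition-refinement fixed point:
  B0 = {p0}
  B1 = {p1}
  B2 = {p2}
  B3 = {p3}
  B4 = {p5, q4}
  B5 = {p4, q3}
  B6 = {q0}
  B7 = {q1}
  B8 = {q2}
p0 ∈ B0, q0 ∈ B6 → different blocks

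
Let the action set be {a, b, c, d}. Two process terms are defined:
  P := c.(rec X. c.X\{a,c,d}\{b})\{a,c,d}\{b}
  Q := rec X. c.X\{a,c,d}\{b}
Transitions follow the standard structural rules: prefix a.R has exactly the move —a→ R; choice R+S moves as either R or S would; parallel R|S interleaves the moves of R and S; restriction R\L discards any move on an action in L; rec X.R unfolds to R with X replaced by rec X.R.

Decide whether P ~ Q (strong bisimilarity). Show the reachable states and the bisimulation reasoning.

YES

P's transition system — 2 states:
  m0 = c.(rec X. c.X\{a,c,d}\{b})\{a,c,d}\{b} → --c--▸ m1
  m1 = (rec X. c.X\{a,c,d}\{b})\{a,c,d}\{b} → deadlocked
Q's transition system — 2 states:
  n0 = rec X. c.X\{a,c,d}\{b} → --c--▸ n1
  n1 = (rec X. c.X\{a,c,d}\{b})\{a,c,d}\{b} → deadlocked
Coarsest stable partition (strong bisimilarity classes):
  B0 = {m0, n0}
  B1 = {m1, n1}
m0 ∈ B0, n0 ∈ B0 → same block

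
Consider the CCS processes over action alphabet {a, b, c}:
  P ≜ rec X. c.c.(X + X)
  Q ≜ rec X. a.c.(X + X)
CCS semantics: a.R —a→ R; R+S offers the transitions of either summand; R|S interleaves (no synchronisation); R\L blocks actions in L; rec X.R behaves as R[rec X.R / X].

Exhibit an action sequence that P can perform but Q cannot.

P's transition system — 3 states:
  p0 = rec X. c.c.(X + X) :: --c--▸ p1
  p1 = c.((rec X. c.c.(X + X)) + (rec X. c.c.(X + X))) :: --c--▸ p2
  p2 = (rec X. c.c.(X + X)) + (rec X. c.c.(X + X)) :: --c--▸ p1
Q's transition system — 3 states:
  q0 = rec X. a.c.(X + X) :: --a--▸ q1
  q1 = c.((rec X. a.c.(X + X)) + (rec X. a.c.(X + X))) :: --c--▸ q2
  q2 = (rec X. a.c.(X + X)) + (rec X. a.c.(X + X)) :: --a--▸ q1
Trace ⟨c⟩ through P, begin at {p0}:
  [1] c ⇒ {p1}
  — P admits the full trace.
Trace ⟨c⟩ through Q, begin at {q0}:
  [1] c ⇒ no successor for Q

c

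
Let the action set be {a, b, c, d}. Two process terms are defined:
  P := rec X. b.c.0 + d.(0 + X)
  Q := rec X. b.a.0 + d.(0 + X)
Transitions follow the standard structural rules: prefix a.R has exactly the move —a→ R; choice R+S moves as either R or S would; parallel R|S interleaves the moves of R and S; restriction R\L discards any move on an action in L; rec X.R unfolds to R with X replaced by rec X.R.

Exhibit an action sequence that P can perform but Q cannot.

P's transition system — 4 states:
  m0 = rec X. b.c.0 + d.(0 + X) :: -b-> m1, -d-> m2
  m1 = c.0 :: -c-> m3
  m2 = 0 + (rec X. b.c.0 + d.(0 + X)) :: -b-> m1, -d-> m2
  m3 = 0 :: stopped
Q's transition system — 4 states:
  n0 = rec X. b.a.0 + d.(0 + X) :: -b-> n1, -d-> n2
  n1 = a.0 :: -a-> n3
  n2 = 0 + (rec X. b.a.0 + d.(0 + X)) :: -b-> n1, -d-> n2
  n3 = 0 :: stopped
Executing bc from P (initial set {m0}):
  after b @ step 1: {m1}
  after c @ step 2: {m3}
  P completes σ.
Executing bc from Q (initial set {n0}):
  after b @ step 1: {n1}
  after c @ step 2: ∅ (Q stuck)

bc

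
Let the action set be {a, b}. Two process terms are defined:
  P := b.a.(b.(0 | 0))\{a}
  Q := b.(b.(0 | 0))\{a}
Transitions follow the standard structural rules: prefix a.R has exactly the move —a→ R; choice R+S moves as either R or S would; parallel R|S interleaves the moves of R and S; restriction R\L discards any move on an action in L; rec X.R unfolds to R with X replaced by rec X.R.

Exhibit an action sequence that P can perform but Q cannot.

ba

P's transition system — 4 states:
  m0 = b.a.(b.(0 | 0))\{a} has moves =b=> m1
  m1 = a.(b.(0 | 0))\{a} has moves =a=> m2
  m2 = (b.(0 | 0))\{a} has moves =b=> m3
  m3 = (0 | 0)\{a} has moves deadlocked
Q's transition system — 3 states:
  n0 = b.(b.(0 | 0))\{a} has moves =b=> n1
  n1 = (b.(0 | 0))\{a} has moves =b=> n2
  n2 = (0 | 0)\{a} has moves deadlocked
Executing ba from P (initial set {m0}):
  after b @ step 1: {m1}
  after a @ step 2: {m2}
  P completes σ.
Executing ba from Q (initial set {n0}):
  after b @ step 1: {n1}
  after a @ step 2: no successor for Q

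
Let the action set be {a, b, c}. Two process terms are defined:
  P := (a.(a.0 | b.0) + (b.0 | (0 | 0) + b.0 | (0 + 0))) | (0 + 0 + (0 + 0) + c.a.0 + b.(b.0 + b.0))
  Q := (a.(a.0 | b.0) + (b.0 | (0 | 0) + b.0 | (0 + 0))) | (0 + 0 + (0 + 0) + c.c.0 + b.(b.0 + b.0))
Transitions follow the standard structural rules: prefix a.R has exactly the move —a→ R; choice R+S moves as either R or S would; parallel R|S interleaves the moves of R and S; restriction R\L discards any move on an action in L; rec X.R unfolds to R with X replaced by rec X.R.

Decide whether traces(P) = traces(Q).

Reachable graph of P (28 states):
  s0 = (a.(a.0 | b.0) + (b.0 | (0 | 0) + b.0 | (0 + 0))) | (0 + 0 + (0 + 0) + c.a.0 + b.(b.0 + b.0)) → =a=> s1, =b=> s2, =b=> s3, =b=> s4, =c=> s5
  s1 = a.0 | b.0 | (0 + 0 + (0 + 0) + c.a.0 + b.(b.0 + b.0)) → =a=> s6, =b=> s7, =b=> s8, =c=> s9
  s2 = (a.(a.0 | b.0) + (b.0 | (0 | 0) + b.0 | (0 + 0))) | (b.0 + b.0) → =a=> s8, =b=> s10, =b=> s11, =b=> s12
  s3 = 0 | (0 + 0) | (0 + 0 + (0 + 0) + c.a.0 + b.(b.0 + b.0)) → =b=> s11, =c=> s13
  s4 = 0 | (0 | 0) | (0 + 0 + (0 + 0) + c.a.0 + b.(b.0 + b.0)) → =b=> s12, =c=> s14
  s5 = (a.(a.0 | b.0) + (b.0 | (0 | 0) + b.0 | (0 + 0))) | a.0 → =a=> s10, =a=> s9, =b=> s13, =b=> s14
  s6 = 0 | b.0 | (0 + 0 + (0 + 0) + c.a.0 + b.(b.0 + b.0)) → =b=> s15, =b=> s16, =c=> s17
  s7 = a.0 | 0 | (0 + 0 + (0 + 0) + c.a.0 + b.(b.0 + b.0)) → =a=> s15, =b=> s18, =c=> s19
  s8 = a.0 | b.0 | (b.0 + b.0) → =a=> s16, =b=> s18, =b=> s20
  s9 = a.0 | b.0 | a.0 → =a=> s17, =a=> s20, =b=> s19
  s10 = (a.(a.0 | b.0) + (b.0 | (0 | 0) + b.0 | (0 + 0))) | 0 → =a=> s20, =b=> s21, =b=> s22
  s11 = 0 | (0 + 0) | (b.0 + b.0) → =b=> s21
  s12 = 0 | (0 | 0) | (b.0 + b.0) → =b=> s22
  s13 = 0 | (0 + 0) | a.0 → =a=> s21
  s14 = 0 | (0 | 0) | a.0 → =a=> s22
  s15 = 0 | 0 | (0 + 0 + (0 + 0) + c.a.0 + b.(b.0 + b.0)) → =b=> s23, =c=> s24
  s16 = 0 | b.0 | (b.0 + b.0) → =b=> s23, =b=> s25
  s17 = 0 | b.0 | a.0 → =a=> s25, =b=> s24
  s18 = a.0 | 0 | (b.0 + b.0) → =a=> s23, =b=> s26
  s19 = a.0 | 0 | a.0 → =a=> s24, =a=> s26
  s20 = a.0 | b.0 | 0 → =a=> s25, =b=> s26
  s21 = 0 | (0 + 0) | 0 → ∅
  s22 = 0 | (0 | 0) | 0 → ∅
  s23 = 0 | 0 | (b.0 + b.0) → =b=> s27
  s24 = 0 | 0 | a.0 → =a=> s27
  s25 = 0 | b.0 | 0 → =b=> s27
  s26 = a.0 | 0 | 0 → =a=> s27
  s27 = 0 | 0 | 0 → ∅
Reachable graph of Q (28 states):
  t0 = (a.(a.0 | b.0) + (b.0 | (0 | 0) + b.0 | (0 + 0))) | (0 + 0 + (0 + 0) + c.c.0 + b.(b.0 + b.0)) → =a=> t1, =b=> t2, =b=> t3, =b=> t4, =c=> t5
  t1 = a.0 | b.0 | (0 + 0 + (0 + 0) + c.c.0 + b.(b.0 + b.0)) → =a=> t6, =b=> t7, =b=> t8, =c=> t9
  t2 = (a.(a.0 | b.0) + (b.0 | (0 | 0) + b.0 | (0 + 0))) | (b.0 + b.0) → =a=> t8, =b=> t10, =b=> t11, =b=> t12
  t3 = 0 | (0 + 0) | (0 + 0 + (0 + 0) + c.c.0 + b.(b.0 + b.0)) → =b=> t11, =c=> t13
  t4 = 0 | (0 | 0) | (0 + 0 + (0 + 0) + c.c.0 + b.(b.0 + b.0)) → =b=> t12, =c=> t14
  t5 = (a.(a.0 | b.0) + (b.0 | (0 | 0) + b.0 | (0 + 0))) | c.0 → =a=> t9, =b=> t13, =b=> t14, =c=> t10
  t6 = 0 | b.0 | (0 + 0 + (0 + 0) + c.c.0 + b.(b.0 + b.0)) → =b=> t15, =b=> t16, =c=> t17
  t7 = a.0 | 0 | (0 + 0 + (0 + 0) + c.c.0 + b.(b.0 + b.0)) → =a=> t15, =b=> t18, =c=> t19
  t8 = a.0 | b.0 | (b.0 + b.0) → =a=> t16, =b=> t18, =b=> t20
  t9 = a.0 | b.0 | c.0 → =a=> t17, =b=> t19, =c=> t20
  t10 = (a.(a.0 | b.0) + (b.0 | (0 | 0) + b.0 | (0 + 0))) | 0 → =a=> t20, =b=> t21, =b=> t22
  t11 = 0 | (0 + 0) | (b.0 + b.0) → =b=> t21
  t12 = 0 | (0 | 0) | (b.0 + b.0) → =b=> t22
  t13 = 0 | (0 + 0) | c.0 → =c=> t21
  t14 = 0 | (0 | 0) | c.0 → =c=> t22
  t15 = 0 | 0 | (0 + 0 + (0 + 0) + c.c.0 + b.(b.0 + b.0)) → =b=> t23, =c=> t24
  t16 = 0 | b.0 | (b.0 + b.0) → =b=> t23, =b=> t25
  t17 = 0 | b.0 | c.0 → =b=> t24, =c=> t25
  t18 = a.0 | 0 | (b.0 + b.0) → =a=> t23, =b=> t26
  t19 = a.0 | 0 | c.0 → =a=> t24, =c=> t26
  t20 = a.0 | b.0 | 0 → =a=> t25, =b=> t26
  t21 = 0 | (0 + 0) | 0 → ∅
  t22 = 0 | (0 | 0) | 0 → ∅
  t23 = 0 | 0 | (b.0 + b.0) → =b=> t27
  t24 = 0 | 0 | c.0 → =c=> t27
  t25 = 0 | b.0 | 0 → =b=> t27
  t26 = a.0 | 0 | 0 → =a=> t27
  t27 = 0 | 0 | 0 → ∅
Run σ = ⟨bca⟩ on P: start {s0}
  step 1 (b): {s2, s3, s4}
  step 2 (c): {s13, s14}
  step 3 (a): {s21, s22}
  — P admits the full trace.
Run σ = ⟨bca⟩ on Q: start {t0}
  step 1 (b): {t2, t3, t4}
  step 2 (c): {t13, t14}
  step 3 (a): ∅ (Q stuck)

trace-distinct — witness ⟨bca⟩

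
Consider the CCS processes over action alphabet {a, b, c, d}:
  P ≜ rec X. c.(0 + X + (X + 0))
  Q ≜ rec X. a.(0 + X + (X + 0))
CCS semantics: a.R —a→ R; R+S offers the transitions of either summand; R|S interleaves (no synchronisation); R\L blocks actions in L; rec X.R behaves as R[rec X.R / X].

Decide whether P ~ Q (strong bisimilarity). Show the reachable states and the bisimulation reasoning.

LTS(P): 2 reachable states
  u0 = rec X. c.(0 + X + (X + 0)) → =c=> u1
  u1 = 0 + (rec X. c.(0 + X + (X + 0))) + ((rec X. c.(0 + X + (X + 0))) + 0) → =c=> u1
LTS(Q): 2 reachable states
  v0 = rec X. a.(0 + X + (X + 0)) → =a=> v1
  v1 = 0 + (rec X. a.(0 + X + (X + 0))) + ((rec X. a.(0 + X + (X + 0))) + 0) → =a=> v1
Bisimilarity quotient blocks:
  B0 = {u0, u1}
  B1 = {v0, v1}
u0 ∈ B0, v0 ∈ B1 → different blocks

P ≁ Q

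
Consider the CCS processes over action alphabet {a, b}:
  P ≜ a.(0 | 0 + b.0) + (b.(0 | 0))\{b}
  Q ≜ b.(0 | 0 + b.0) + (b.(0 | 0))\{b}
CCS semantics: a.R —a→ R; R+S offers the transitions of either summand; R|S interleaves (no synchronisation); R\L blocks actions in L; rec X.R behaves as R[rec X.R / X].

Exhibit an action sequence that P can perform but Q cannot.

Reachable graph of P (3 states):
  s0 = a.(0 | 0 + b.0) + (b.(0 | 0))\{b} → =a=> s1
  s1 = 0 | 0 + b.0 → =b=> s2
  s2 = 0 → (no moves)
Reachable graph of Q (3 states):
  t0 = b.(0 | 0 + b.0) + (b.(0 | 0))\{b} → =b=> t1
  t1 = 0 | 0 + b.0 → =b=> t2
  t2 = 0 → (no moves)
Trace ⟨a⟩ through P, begin at {s0}:
  [1] a ⇒ {s1}
  P completes σ.
Trace ⟨a⟩ through Q, begin at {t0}:
  [1] a ⇒ ∅  — Q cannot continue

a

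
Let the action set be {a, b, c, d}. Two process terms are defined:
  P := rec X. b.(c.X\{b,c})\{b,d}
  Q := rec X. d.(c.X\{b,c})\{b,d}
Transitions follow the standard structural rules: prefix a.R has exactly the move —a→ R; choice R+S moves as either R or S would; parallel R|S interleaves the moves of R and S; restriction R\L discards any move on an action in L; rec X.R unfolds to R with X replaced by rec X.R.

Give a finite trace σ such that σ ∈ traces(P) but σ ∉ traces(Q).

LTS(P): 3 reachable states
  u0 = rec X. b.(c.X\{b,c})\{b,d} ⊢ =b=> u1
  u1 = (c.(rec X. b.(c.X\{b,c})\{b,d})\{b,c})\{b,d} ⊢ =c=> u2
  u2 = (rec X. b.(c.X\{b,c})\{b,d})\{b,c}\{b,d} ⊢ (no moves)
LTS(Q): 3 reachable states
  v0 = rec X. d.(c.X\{b,c})\{b,d} ⊢ =d=> v1
  v1 = (c.(rec X. d.(c.X\{b,c})\{b,d})\{b,c})\{b,d} ⊢ =c=> v2
  v2 = (rec X. d.(c.X\{b,c})\{b,d})\{b,c}\{b,d} ⊢ (no moves)
Executing b from P (initial set {u0}):
  step 1 (b): {u1}
  P completes σ.
Executing b from Q (initial set {v0}):
  step 1 (b): ∅  — Q cannot continue

b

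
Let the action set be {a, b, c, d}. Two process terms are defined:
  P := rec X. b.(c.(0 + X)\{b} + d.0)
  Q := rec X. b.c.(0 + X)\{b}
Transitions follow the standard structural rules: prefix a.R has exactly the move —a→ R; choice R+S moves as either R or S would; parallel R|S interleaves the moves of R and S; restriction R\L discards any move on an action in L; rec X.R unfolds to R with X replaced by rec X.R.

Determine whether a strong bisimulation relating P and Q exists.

Reachable graph of P (4 states):
  u0 = rec X. b.(c.(0 + X)\{b} + d.0) :: --b--▸ u1
  u1 = c.(0 + (rec X. b.(c.(0 + X)\{b} + d.0)))\{b} + d.0 :: --c--▸ u2, --d--▸ u3
  u2 = (0 + (rec X. b.(c.(0 + X)\{b} + d.0)))\{b} :: ∅
  u3 = 0 :: ∅
Reachable graph of Q (3 states):
  v0 = rec X. b.c.(0 + X)\{b} :: --b--▸ v1
  v1 = c.(0 + (rec X. b.c.(0 + X)\{b}))\{b} :: --c--▸ v2
  v2 = (0 + (rec X. b.c.(0 + X)\{b}))\{b} :: ∅
Partition-refinement fixed point:
  B0 = {u0}
  B1 = {u1}
  B2 = {u2, u3, v2}
  B3 = {v0}
  B4 = {v1}
u0 ∈ B0, v0 ∈ B3 → different blocks

P ≁ Q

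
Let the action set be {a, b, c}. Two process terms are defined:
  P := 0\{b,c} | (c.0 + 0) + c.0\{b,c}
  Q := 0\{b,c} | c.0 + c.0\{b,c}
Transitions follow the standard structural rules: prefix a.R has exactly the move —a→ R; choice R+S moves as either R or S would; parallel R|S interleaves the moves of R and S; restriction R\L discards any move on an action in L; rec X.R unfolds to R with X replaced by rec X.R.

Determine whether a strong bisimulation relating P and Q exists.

LTS(P): 3 reachable states
  p0 = 0\{b,c} | (c.0 + 0) + c.0\{b,c} | —c→ p1, —c→ p2
  p1 = 0\{b,c} | deadlocked
  p2 = 0\{b,c} | 0 | deadlocked
LTS(Q): 3 reachable states
  q0 = 0\{b,c} | c.0 + c.0\{b,c} | —c→ q1, —c→ q2
  q1 = 0\{b,c} | deadlocked
  q2 = 0\{b,c} | 0 | deadlocked
Partition-refinement fixed point:
  B0 = {p0, q0}
  B1 = {p1, p2, q1, q2}
p0 ∈ B0, q0 ∈ B0 → same block

YES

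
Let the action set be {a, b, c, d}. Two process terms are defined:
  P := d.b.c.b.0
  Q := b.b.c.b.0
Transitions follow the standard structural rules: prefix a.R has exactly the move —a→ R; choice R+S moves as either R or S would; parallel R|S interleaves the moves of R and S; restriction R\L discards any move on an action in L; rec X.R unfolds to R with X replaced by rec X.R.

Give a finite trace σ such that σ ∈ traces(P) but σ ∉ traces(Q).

d

LTS(P): 5 reachable states
  p0 = d.b.c.b.0 has moves =d=> p1
  p1 = b.c.b.0 has moves =b=> p2
  p2 = c.b.0 has moves =c=> p3
  p3 = b.0 has moves =b=> p4
  p4 = 0 has moves ∅
LTS(Q): 5 reachable states
  q0 = b.b.c.b.0 has moves =b=> q1
  q1 = b.c.b.0 has moves =b=> q2
  q2 = c.b.0 has moves =c=> q3
  q3 = b.0 has moves =b=> q4
  q4 = 0 has moves ∅
Executing d from P (initial set {p0}):
  step 1 (d): {p1}
  — P admits the full trace.
Executing d from Q (initial set {q0}):
  step 1 (d): ∅ (Q stuck)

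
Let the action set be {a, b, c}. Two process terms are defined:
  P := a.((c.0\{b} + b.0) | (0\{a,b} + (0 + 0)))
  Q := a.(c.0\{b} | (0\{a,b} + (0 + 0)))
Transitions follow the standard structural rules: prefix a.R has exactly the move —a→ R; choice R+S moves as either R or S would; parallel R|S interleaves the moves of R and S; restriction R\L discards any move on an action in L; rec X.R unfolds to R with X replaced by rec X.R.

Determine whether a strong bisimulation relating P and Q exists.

NO

LTS(P): 4 reachable states
  m0 = a.((c.0\{b} + b.0) | (0\{a,b} + (0 + 0))) :: —a→ m1
  m1 = (c.0\{b} + b.0) | (0\{a,b} + (0 + 0)) :: —b→ m2, —c→ m3
  m2 = 0 | (0\{a,b} + (0 + 0)) :: stopped
  m3 = 0\{b} | (0\{a,b} + (0 + 0)) :: stopped
LTS(Q): 3 reachable states
  n0 = a.(c.0\{b} | (0\{a,b} + (0 + 0))) :: —a→ n1
  n1 = c.0\{b} | (0\{a,b} + (0 + 0)) :: —c→ n2
  n2 = 0\{b} | (0\{a,b} + (0 + 0)) :: stopped
Partition-refinement fixed point:
  B0 = {m0}
  B1 = {m1}
  B2 = {m2, m3, n2}
  B3 = {n0}
  B4 = {n1}
m0 ∈ B0, n0 ∈ B3 → different blocks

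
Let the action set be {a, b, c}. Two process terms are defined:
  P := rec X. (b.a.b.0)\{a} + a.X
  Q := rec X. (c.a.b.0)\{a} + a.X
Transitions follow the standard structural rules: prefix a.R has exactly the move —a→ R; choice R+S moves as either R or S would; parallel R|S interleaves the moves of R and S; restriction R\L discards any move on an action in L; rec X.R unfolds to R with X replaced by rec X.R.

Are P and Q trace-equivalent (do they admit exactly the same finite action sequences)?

P's transition system — 2 states:
  p0 = rec X. (b.a.b.0)\{a} + a.X has moves -a-> p0, -b-> p1
  p1 = (a.b.0)\{a} has moves ·
Q's transition system — 2 states:
  q0 = rec X. (c.a.b.0)\{a} + a.X has moves -a-> q0, -c-> q1
  q1 = (a.b.0)\{a} has moves ·
Trace ⟨b⟩ through P, begin at {p0}:
  [1] b ⇒ {p1}
  P completes σ.
Trace ⟨b⟩ through Q, begin at {q0}:
  [1] b ⇒ ∅  — Q cannot continue

NO — witness ⟨b⟩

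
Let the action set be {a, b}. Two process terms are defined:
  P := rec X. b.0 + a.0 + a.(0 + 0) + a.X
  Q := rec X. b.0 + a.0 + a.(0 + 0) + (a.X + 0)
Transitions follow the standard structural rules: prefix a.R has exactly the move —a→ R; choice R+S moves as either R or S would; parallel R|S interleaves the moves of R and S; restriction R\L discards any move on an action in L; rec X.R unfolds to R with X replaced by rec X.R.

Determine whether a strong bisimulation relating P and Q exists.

bisimilar

Reachable graph of P (3 states):
  m0 = rec X. b.0 + a.0 + a.(0 + 0) + a.X :: --a--▸ m0, --a--▸ m1, --a--▸ m2, --b--▸ m1
  m1 = 0 :: ·
  m2 = 0 + 0 :: ·
Reachable graph of Q (3 states):
  n0 = rec X. b.0 + a.0 + a.(0 + 0) + (a.X + 0) :: --a--▸ n0, --a--▸ n1, --a--▸ n2, --b--▸ n1
  n1 = 0 :: ·
  n2 = 0 + 0 :: ·
Partition-refinement fixed point:
  B0 = {m0, n0}
  B1 = {m1, m2, n1, n2}
m0 ∈ B0, n0 ∈ B0 → same block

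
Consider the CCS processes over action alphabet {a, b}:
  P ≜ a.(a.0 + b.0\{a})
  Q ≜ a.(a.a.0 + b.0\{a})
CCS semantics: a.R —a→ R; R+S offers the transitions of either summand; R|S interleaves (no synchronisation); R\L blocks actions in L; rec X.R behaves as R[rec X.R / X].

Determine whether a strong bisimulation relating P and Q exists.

not bisimilar

Reachable graph of P (4 states):
  s0 = a.(a.0 + b.0\{a}) has moves =a=> s1
  s1 = a.0 + b.0\{a} has moves =a=> s2, =b=> s3
  s2 = 0 has moves stopped
  s3 = 0\{a} has moves stopped
Reachable graph of Q (5 states):
  t0 = a.(a.a.0 + b.0\{a}) has moves =a=> t1
  t1 = a.a.0 + b.0\{a} has moves =a=> t2, =b=> t3
  t2 = a.0 has moves =a=> t4
  t3 = 0\{a} has moves stopped
  t4 = 0 has moves stopped
Partition-refinement fixed point:
  B0 = {s0}
  B1 = {s1}
  B2 = {s2, s3, t3, t4}
  B3 = {t0}
  B4 = {t1}
  B5 = {t2}
s0 ∈ B0, t0 ∈ B3 → different blocks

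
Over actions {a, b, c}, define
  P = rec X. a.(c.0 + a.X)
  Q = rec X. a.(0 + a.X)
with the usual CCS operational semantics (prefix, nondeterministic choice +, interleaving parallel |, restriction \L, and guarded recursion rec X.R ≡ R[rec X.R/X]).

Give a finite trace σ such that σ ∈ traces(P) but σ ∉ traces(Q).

ac

P's transition system — 3 states:
  p0 = rec X. a.(c.0 + a.X) → -a-> p1
  p1 = c.0 + a.(rec X. a.(c.0 + a.X)) → -a-> p0, -c-> p2
  p2 = 0 → ∅
Q's transition system — 2 states:
  q0 = rec X. a.(0 + a.X) → -a-> q1
  q1 = 0 + a.(rec X. a.(0 + a.X)) → -a-> q0
Trace ⟨ac⟩ through P, begin at {p0}:
  after a @ step 1: {p1}
  after c @ step 2: {p2}
  — P admits the full trace.
Trace ⟨ac⟩ through Q, begin at {q0}:
  after a @ step 1: {q1}
  after c @ step 2: ∅ (Q stuck)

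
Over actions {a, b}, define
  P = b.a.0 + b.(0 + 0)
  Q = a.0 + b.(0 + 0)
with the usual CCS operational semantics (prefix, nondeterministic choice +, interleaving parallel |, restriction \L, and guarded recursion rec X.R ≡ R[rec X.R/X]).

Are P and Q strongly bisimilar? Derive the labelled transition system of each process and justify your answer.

P ≁ Q

LTS(P): 4 reachable states
  s0 = b.a.0 + b.(0 + 0) | -b-> s1, -b-> s2
  s1 = 0 + 0 | deadlocked
  s2 = a.0 | -a-> s3
  s3 = 0 | deadlocked
LTS(Q): 3 reachable states
  t0 = a.0 + b.(0 + 0) | -a-> t1, -b-> t2
  t1 = 0 | deadlocked
  t2 = 0 + 0 | deadlocked
Bisimilarity quotient blocks:
  B0 = {s0}
  B1 = {s2}
  B2 = {s1, s3, t1, t2}
  B3 = {t0}
s0 ∈ B0, t0 ∈ B3 → different blocks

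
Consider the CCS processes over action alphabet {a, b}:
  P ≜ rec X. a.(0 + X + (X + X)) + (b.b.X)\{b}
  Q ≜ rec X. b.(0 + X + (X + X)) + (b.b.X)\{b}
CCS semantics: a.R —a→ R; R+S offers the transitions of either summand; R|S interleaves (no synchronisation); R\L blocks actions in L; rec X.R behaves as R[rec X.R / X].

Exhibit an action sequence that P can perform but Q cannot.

a

Reachable graph of P (2 states):
  s0 = rec X. a.(0 + X + (X + X)) + (b.b.X)\{b} → -a-> s1
  s1 = 0 + (rec X. a.(0 + X + (X + X)) + (b.b.X)\{b}) + ((rec X. a.(0 + X + (X + X)) + (b.b.X)\{b}) + (rec X. a.(0 + X + (X + X)) + (b.b.X)\{b})) → -a-> s1
Reachable graph of Q (2 states):
  t0 = rec X. b.(0 + X + (X + X)) + (b.b.X)\{b} → -b-> t1
  t1 = 0 + (rec X. b.(0 + X + (X + X)) + (b.b.X)\{b}) + ((rec X. b.(0 + X + (X + X)) + (b.b.X)\{b}) + (rec X. b.(0 + X + (X + X)) + (b.b.X)\{b})) → -b-> t1
Trace ⟨a⟩ through P, begin at {s0}:
  after a @ step 1: {s1}
  P completes σ.
Trace ⟨a⟩ through Q, begin at {t0}:
  after a @ step 1: ∅  — Q cannot continue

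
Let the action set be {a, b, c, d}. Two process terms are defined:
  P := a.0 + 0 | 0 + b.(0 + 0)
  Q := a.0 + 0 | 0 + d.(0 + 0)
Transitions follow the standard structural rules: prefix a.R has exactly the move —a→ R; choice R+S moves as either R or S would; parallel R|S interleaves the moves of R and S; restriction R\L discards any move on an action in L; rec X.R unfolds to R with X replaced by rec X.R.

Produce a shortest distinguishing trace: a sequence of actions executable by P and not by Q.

b

Reachable graph of P (3 states):
  p0 = a.0 + 0 | 0 + b.(0 + 0) ⊢ =a=> p1, =b=> p2
  p1 = 0 ⊢ (no moves)
  p2 = 0 + 0 ⊢ (no moves)
Reachable graph of Q (3 states):
  q0 = a.0 + 0 | 0 + d.(0 + 0) ⊢ =a=> q1, =d=> q2
  q1 = 0 ⊢ (no moves)
  q2 = 0 + 0 ⊢ (no moves)
Trace ⟨b⟩ through P, begin at {p0}:
  step 1 (b): {p2}
  P completes σ.
Trace ⟨b⟩ through Q, begin at {q0}:
  step 1 (b): no successor for Q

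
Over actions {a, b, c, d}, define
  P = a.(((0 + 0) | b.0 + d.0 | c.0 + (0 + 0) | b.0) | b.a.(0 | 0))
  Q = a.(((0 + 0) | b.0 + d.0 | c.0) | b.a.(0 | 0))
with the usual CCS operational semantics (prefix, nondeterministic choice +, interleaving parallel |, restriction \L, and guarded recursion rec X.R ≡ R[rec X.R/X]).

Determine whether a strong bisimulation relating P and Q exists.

P ~ Q

P's transition system — 16 states:
  s0 = a.(((0 + 0) | b.0 + d.0 | c.0 + (0 + 0) | b.0) | b.a.(0 | 0)) → =a=> s1
  s1 = ((0 + 0) | b.0 + d.0 | c.0 + (0 + 0) | b.0) | b.a.(0 | 0) → =b=> s2, =b=> s3, =c=> s4, =d=> s5
  s2 = ((0 + 0) | b.0 + d.0 | c.0 + (0 + 0) | b.0) | a.(0 | 0) → =a=> s6, =b=> s7, =c=> s8, =d=> s9
  s3 = (0 + 0) | 0 | b.a.(0 | 0) → =b=> s7
  s4 = d.0 | 0 | b.a.(0 | 0) → =b=> s8, =d=> s10
  s5 = 0 | c.0 | b.a.(0 | 0) → =b=> s9, =c=> s10
  s6 = ((0 + 0) | b.0 + d.0 | c.0 + (0 + 0) | b.0) | (0 | 0) → =b=> s11, =c=> s12, =d=> s13
  s7 = (0 + 0) | 0 | a.(0 | 0) → =a=> s11
  s8 = d.0 | 0 | a.(0 | 0) → =a=> s12, =d=> s14
  s9 = 0 | c.0 | a.(0 | 0) → =a=> s13, =c=> s14
  s10 = 0 | 0 | b.a.(0 | 0) → =b=> s14
  s11 = (0 + 0) | 0 | (0 | 0) → ∅
  s12 = d.0 | 0 | (0 | 0) → =d=> s15
  s13 = 0 | c.0 | (0 | 0) → =c=> s15
  s14 = 0 | 0 | a.(0 | 0) → =a=> s15
  s15 = 0 | 0 | (0 | 0) → ∅
Q's transition system — 16 states:
  t0 = a.(((0 + 0) | b.0 + d.0 | c.0) | b.a.(0 | 0)) → =a=> t1
  t1 = ((0 + 0) | b.0 + d.0 | c.0) | b.a.(0 | 0) → =b=> t2, =b=> t3, =c=> t4, =d=> t5
  t2 = ((0 + 0) | b.0 + d.0 | c.0) | a.(0 | 0) → =a=> t6, =b=> t7, =c=> t8, =d=> t9
  t3 = (0 + 0) | 0 | b.a.(0 | 0) → =b=> t7
  t4 = d.0 | 0 | b.a.(0 | 0) → =b=> t8, =d=> t10
  t5 = 0 | c.0 | b.a.(0 | 0) → =b=> t9, =c=> t10
  t6 = ((0 + 0) | b.0 + d.0 | c.0) | (0 | 0) → =b=> t11, =c=> t12, =d=> t13
  t7 = (0 + 0) | 0 | a.(0 | 0) → =a=> t11
  t8 = d.0 | 0 | a.(0 | 0) → =a=> t12, =d=> t14
  t9 = 0 | c.0 | a.(0 | 0) → =a=> t13, =c=> t14
  t10 = 0 | 0 | b.a.(0 | 0) → =b=> t14
  t11 = (0 + 0) | 0 | (0 | 0) → ∅
  t12 = d.0 | 0 | (0 | 0) → =d=> t15
  t13 = 0 | c.0 | (0 | 0) → =c=> t15
  t14 = 0 | 0 | a.(0 | 0) → =a=> t15
  t15 = 0 | 0 | (0 | 0) → ∅
Coarsest stable partition (strong bisimilarity classes):
  B0 = {s0, t0}
  B1 = {s1, t1}
  B2 = {s10, s3, t10, t3}
  B3 = {s14, s7, t14, t7}
  B4 = {s11, s15, t11, t15}
  B5 = {s4, t4}
  B6 = {s8, t8}
  B7 = {s12, t12}
  B8 = {s2, t2}
  B9 = {s9, t9}
  B10 = {s13, t13}
  B11 = {s6, t6}
  B12 = {s5, t5}
s0 ∈ B0, t0 ∈ B0 → same block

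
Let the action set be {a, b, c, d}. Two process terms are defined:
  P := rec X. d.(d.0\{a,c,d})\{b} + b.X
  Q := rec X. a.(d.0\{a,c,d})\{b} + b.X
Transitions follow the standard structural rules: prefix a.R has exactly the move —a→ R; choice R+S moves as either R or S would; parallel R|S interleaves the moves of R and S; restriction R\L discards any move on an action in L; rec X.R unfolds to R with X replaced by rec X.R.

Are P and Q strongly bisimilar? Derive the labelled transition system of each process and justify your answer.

not bisimilar

Reachable graph of P (3 states):
  m0 = rec X. d.(d.0\{a,c,d})\{b} + b.X → --b--▸ m0, --d--▸ m1
  m1 = (d.0\{a,c,d})\{b} → --d--▸ m2
  m2 = 0\{a,c,d}\{b} → (no moves)
Reachable graph of Q (3 states):
  n0 = rec X. a.(d.0\{a,c,d})\{b} + b.X → --a--▸ n1, --b--▸ n0
  n1 = (d.0\{a,c,d})\{b} → --d--▸ n2
  n2 = 0\{a,c,d}\{b} → (no moves)
Coarsest stable partition (strong bisimilarity classes):
  B0 = {m0}
  B1 = {m1, n1}
  B2 = {m2, n2}
  B3 = {n0}
m0 ∈ B0, n0 ∈ B3 → different blocks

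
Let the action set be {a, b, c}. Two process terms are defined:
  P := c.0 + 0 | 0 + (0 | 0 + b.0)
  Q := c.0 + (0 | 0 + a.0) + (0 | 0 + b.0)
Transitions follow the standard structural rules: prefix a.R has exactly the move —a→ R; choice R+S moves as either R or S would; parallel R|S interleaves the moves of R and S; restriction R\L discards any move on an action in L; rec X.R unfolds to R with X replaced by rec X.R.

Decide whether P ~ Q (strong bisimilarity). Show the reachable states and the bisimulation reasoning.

P ≁ Q

Reachable graph of P (2 states):
  u0 = c.0 + 0 | 0 + (0 | 0 + b.0) → --b--▸ u1, --c--▸ u1
  u1 = 0 → deadlocked
Reachable graph of Q (2 states):
  v0 = c.0 + (0 | 0 + a.0) + (0 | 0 + b.0) → --a--▸ v1, --b--▸ v1, --c--▸ v1
  v1 = 0 → deadlocked
Partition-refinement fixed point:
  B0 = {u0}
  B1 = {u1, v1}
  B2 = {v0}
u0 ∈ B0, v0 ∈ B2 → different blocks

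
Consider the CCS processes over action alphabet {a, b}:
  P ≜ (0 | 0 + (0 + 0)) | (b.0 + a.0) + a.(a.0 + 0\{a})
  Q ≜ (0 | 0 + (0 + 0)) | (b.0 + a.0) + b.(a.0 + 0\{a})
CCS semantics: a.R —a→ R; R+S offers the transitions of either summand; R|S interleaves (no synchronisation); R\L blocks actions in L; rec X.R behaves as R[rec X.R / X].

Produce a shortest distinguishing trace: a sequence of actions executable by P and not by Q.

Reachable graph of P (4 states):
  s0 = (0 | 0 + (0 + 0)) | (b.0 + a.0) + a.(a.0 + 0\{a}) → ··a··> s1, ··a··> s2, ··b··> s1
  s1 = (0 | 0 + (0 + 0)) | 0 → stopped
  s2 = a.0 + 0\{a} → ··a··> s3
  s3 = 0 → stopped
Reachable graph of Q (4 states):
  t0 = (0 | 0 + (0 + 0)) | (b.0 + a.0) + b.(a.0 + 0\{a}) → ··a··> t1, ··b··> t1, ··b··> t2
  t1 = (0 | 0 + (0 + 0)) | 0 → stopped
  t2 = a.0 + 0\{a} → ··a··> t3
  t3 = 0 → stopped
Run σ = ⟨aa⟩ on P: start {s0}
  after a @ step 1: {s1, s2}
  after a @ step 2: {s3}
  P completes σ.
Run σ = ⟨aa⟩ on Q: start {t0}
  after a @ step 1: {t1}
  after a @ step 2: ∅  — Q cannot continue

aa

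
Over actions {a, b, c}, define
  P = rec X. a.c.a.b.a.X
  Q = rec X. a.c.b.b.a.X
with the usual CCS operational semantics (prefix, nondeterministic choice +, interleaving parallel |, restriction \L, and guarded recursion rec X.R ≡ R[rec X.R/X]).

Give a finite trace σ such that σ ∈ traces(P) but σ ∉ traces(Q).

aca

LTS(P): 5 reachable states
  s0 = rec X. a.c.a.b.a.X | ··a··> s1
  s1 = c.a.b.a.(rec X. a.c.a.b.a.X) | ··c··> s2
  s2 = a.b.a.(rec X. a.c.a.b.a.X) | ··a··> s3
  s3 = b.a.(rec X. a.c.a.b.a.X) | ··b··> s4
  s4 = a.(rec X. a.c.a.b.a.X) | ··a··> s0
LTS(Q): 5 reachable states
  t0 = rec X. a.c.b.b.a.X | ··a··> t1
  t1 = c.b.b.a.(rec X. a.c.b.b.a.X) | ··c··> t2
  t2 = b.b.a.(rec X. a.c.b.b.a.X) | ··b··> t3
  t3 = b.a.(rec X. a.c.b.b.a.X) | ··b··> t4
  t4 = a.(rec X. a.c.b.b.a.X) | ··a··> t0
Run σ = ⟨aca⟩ on P: start {s0}
  [1] a ⇒ {s1}
  [2] c ⇒ {s2}
  [3] a ⇒ {s3}
  — P admits the full trace.
Run σ = ⟨aca⟩ on Q: start {t0}
  [1] a ⇒ {t1}
  [2] c ⇒ {t2}
  [3] a ⇒ ∅  — Q cannot continue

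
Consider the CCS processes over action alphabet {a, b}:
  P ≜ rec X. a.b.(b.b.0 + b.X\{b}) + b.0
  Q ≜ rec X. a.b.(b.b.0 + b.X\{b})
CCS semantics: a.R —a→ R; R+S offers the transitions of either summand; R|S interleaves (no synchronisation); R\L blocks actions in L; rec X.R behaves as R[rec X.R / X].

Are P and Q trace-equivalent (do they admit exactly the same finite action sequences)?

P's transition system — 7 states:
  p0 = rec X. a.b.(b.b.0 + b.X\{b}) + b.0 → ··a··> p1, ··b··> p2
  p1 = b.(b.b.0 + b.(rec X. a.b.(b.b.0 + b.X\{b}) + b.0)\{b}) → ··b··> p3
  p2 = 0 → deadlocked
  p3 = b.b.0 + b.(rec X. a.b.(b.b.0 + b.X\{b}) + b.0)\{b} → ··b··> p4, ··b··> p5
  p4 = (rec X. a.b.(b.b.0 + b.X\{b}) + b.0)\{b} → ··a··> p6
  p5 = b.0 → ··b··> p2
  p6 = (b.(b.b.0 + b.(rec X. a.b.(b.b.0 + b.X\{b}) + b.0)\{b}))\{b} → deadlocked
Q's transition system — 7 states:
  q0 = rec X. a.b.(b.b.0 + b.X\{b}) → ··a··> q1
  q1 = b.(b.b.0 + b.(rec X. a.b.(b.b.0 + b.X\{b}))\{b}) → ··b··> q2
  q2 = b.b.0 + b.(rec X. a.b.(b.b.0 + b.X\{b}))\{b} → ··b··> q3, ··b··> q4
  q3 = (rec X. a.b.(b.b.0 + b.X\{b}))\{b} → ··a··> q5
  q4 = b.0 → ··b··> q6
  q5 = (b.(b.b.0 + b.(rec X. a.b.(b.b.0 + b.X\{b}))\{b}))\{b} → deadlocked
  q6 = 0 → deadlocked
Executing b from P (initial set {p0}):
  step 1 (b): {p2}
  ✓ P
Executing b from Q (initial set {q0}):
  step 1 (b): no successor for Q

NO — witness ⟨b⟩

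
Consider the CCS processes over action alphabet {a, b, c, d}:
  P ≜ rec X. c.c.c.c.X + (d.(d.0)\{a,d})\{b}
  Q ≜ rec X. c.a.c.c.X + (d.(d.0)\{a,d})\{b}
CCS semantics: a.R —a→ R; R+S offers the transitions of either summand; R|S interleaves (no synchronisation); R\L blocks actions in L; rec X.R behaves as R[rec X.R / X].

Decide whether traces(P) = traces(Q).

NO — witness ⟨cc⟩

P's transition system — 5 states:
  u0 = rec X. c.c.c.c.X + (d.(d.0)\{a,d})\{b} :: =c=> u1, =d=> u2
  u1 = c.c.c.(rec X. c.c.c.c.X + (d.(d.0)\{a,d})\{b}) :: =c=> u3
  u2 = (d.0)\{a,d}\{b} :: stopped
  u3 = c.c.(rec X. c.c.c.c.X + (d.(d.0)\{a,d})\{b}) :: =c=> u4
  u4 = c.(rec X. c.c.c.c.X + (d.(d.0)\{a,d})\{b}) :: =c=> u0
Q's transition system — 5 states:
  v0 = rec X. c.a.c.c.X + (d.(d.0)\{a,d})\{b} :: =c=> v1, =d=> v2
  v1 = a.c.c.(rec X. c.a.c.c.X + (d.(d.0)\{a,d})\{b}) :: =a=> v3
  v2 = (d.0)\{a,d}\{b} :: stopped
  v3 = c.c.(rec X. c.a.c.c.X + (d.(d.0)\{a,d})\{b}) :: =c=> v4
  v4 = c.(rec X. c.a.c.c.X + (d.(d.0)\{a,d})\{b}) :: =c=> v0
Run σ = ⟨cc⟩ on P: start {u0}
  after c @ step 1: {u1}
  after c @ step 2: {u3}
  ✓ P
Run σ = ⟨cc⟩ on Q: start {v0}
  after c @ step 1: {v1}
  after c @ step 2: no successor for Q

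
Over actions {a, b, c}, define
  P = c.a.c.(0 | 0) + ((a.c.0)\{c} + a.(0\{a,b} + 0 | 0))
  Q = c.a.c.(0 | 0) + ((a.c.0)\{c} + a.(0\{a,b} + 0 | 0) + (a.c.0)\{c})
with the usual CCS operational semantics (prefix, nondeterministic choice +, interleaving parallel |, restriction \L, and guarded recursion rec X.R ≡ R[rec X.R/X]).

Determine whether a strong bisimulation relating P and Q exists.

Reachable graph of P (6 states):
  m0 = c.a.c.(0 | 0) + ((a.c.0)\{c} + a.(0\{a,b} + 0 | 0)) has moves —a→ m1, —a→ m2, —c→ m3
  m1 = (c.0)\{c} has moves deadlocked
  m2 = 0\{a,b} + 0 | 0 has moves deadlocked
  m3 = a.c.(0 | 0) has moves —a→ m4
  m4 = c.(0 | 0) has moves —c→ m5
  m5 = 0 | 0 has moves deadlocked
Reachable graph of Q (6 states):
  n0 = c.a.c.(0 | 0) + ((a.c.0)\{c} + a.(0\{a,b} + 0 | 0) + (a.c.0)\{c}) has moves —a→ n1, —a→ n2, —c→ n3
  n1 = (c.0)\{c} has moves deadlocked
  n2 = 0\{a,b} + 0 | 0 has moves deadlocked
  n3 = a.c.(0 | 0) has moves —a→ n4
  n4 = c.(0 | 0) has moves —c→ n5
  n5 = 0 | 0 has moves deadlocked
Partition-refinement fixed point:
  B0 = {m0, n0}
  B1 = {m1, m2, m5, n1, n2, n5}
  B2 = {m3, n3}
  B3 = {m4, n4}
m0 ∈ B0, n0 ∈ B0 → same block

bisimilar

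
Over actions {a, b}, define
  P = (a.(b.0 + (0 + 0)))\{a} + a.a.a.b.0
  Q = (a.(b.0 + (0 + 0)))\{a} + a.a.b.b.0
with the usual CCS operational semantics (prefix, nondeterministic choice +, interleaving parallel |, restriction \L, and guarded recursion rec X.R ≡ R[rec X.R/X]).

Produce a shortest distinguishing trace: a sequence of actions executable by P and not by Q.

P's transition system — 5 states:
  p0 = (a.(b.0 + (0 + 0)))\{a} + a.a.a.b.0 has moves —a→ p1
  p1 = a.a.b.0 has moves —a→ p2
  p2 = a.b.0 has moves —a→ p3
  p3 = b.0 has moves —b→ p4
  p4 = 0 has moves ·
Q's transition system — 5 states:
  q0 = (a.(b.0 + (0 + 0)))\{a} + a.a.b.b.0 has moves —a→ q1
  q1 = a.b.b.0 has moves —a→ q2
  q2 = b.b.0 has moves —b→ q3
  q3 = b.0 has moves —b→ q4
  q4 = 0 has moves ·
Trace ⟨aaa⟩ through P, begin at {p0}:
  step 1 (a): {p1}
  step 2 (a): {p2}
  step 3 (a): {p3}
  P completes σ.
Trace ⟨aaa⟩ through Q, begin at {q0}:
  step 1 (a): {q1}
  step 2 (a): {q2}
  step 3 (a): no successor for Q

aaa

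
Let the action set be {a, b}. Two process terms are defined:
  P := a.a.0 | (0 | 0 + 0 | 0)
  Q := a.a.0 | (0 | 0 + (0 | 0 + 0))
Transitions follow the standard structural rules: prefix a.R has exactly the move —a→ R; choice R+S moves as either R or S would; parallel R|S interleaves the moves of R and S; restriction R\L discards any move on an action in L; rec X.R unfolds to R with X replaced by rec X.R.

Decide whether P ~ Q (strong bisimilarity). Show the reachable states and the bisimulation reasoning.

P ~ Q

LTS(P): 3 reachable states
  m0 = a.a.0 | (0 | 0 + 0 | 0) ⊢ ··a··> m1
  m1 = a.0 | (0 | 0 + 0 | 0) ⊢ ··a··> m2
  m2 = 0 | (0 | 0 + 0 | 0) ⊢ stopped
LTS(Q): 3 reachable states
  n0 = a.a.0 | (0 | 0 + (0 | 0 + 0)) ⊢ ··a··> n1
  n1 = a.0 | (0 | 0 + (0 | 0 + 0)) ⊢ ··a··> n2
  n2 = 0 | (0 | 0 + (0 | 0 + 0)) ⊢ stopped
Partition-refinement fixed point:
  B0 = {m0, n0}
  B1 = {m1, n1}
  B2 = {m2, n2}
m0 ∈ B0, n0 ∈ B0 → same block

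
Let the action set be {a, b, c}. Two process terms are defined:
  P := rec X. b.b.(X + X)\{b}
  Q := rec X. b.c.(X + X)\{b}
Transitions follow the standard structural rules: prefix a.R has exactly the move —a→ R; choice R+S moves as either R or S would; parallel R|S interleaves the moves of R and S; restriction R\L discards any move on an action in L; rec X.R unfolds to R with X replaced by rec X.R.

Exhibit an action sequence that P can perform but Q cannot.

bb

LTS(P): 3 reachable states
  p0 = rec X. b.b.(X + X)\{b} | ··b··> p1
  p1 = b.((rec X. b.b.(X + X)\{b}) + (rec X. b.b.(X + X)\{b}))\{b} | ··b··> p2
  p2 = ((rec X. b.b.(X + X)\{b}) + (rec X. b.b.(X + X)\{b}))\{b} | (no moves)
LTS(Q): 3 reachable states
  q0 = rec X. b.c.(X + X)\{b} | ··b··> q1
  q1 = c.((rec X. b.c.(X + X)\{b}) + (rec X. b.c.(X + X)\{b}))\{b} | ··c··> q2
  q2 = ((rec X. b.c.(X + X)\{b}) + (rec X. b.c.(X + X)\{b}))\{b} | (no moves)
Trace ⟨bb⟩ through P, begin at {p0}:
  [1] b ⇒ {p1}
  [2] b ⇒ {p2}
  ✓ P
Trace ⟨bb⟩ through Q, begin at {q0}:
  [1] b ⇒ {q1}
  [2] b ⇒ no successor for Q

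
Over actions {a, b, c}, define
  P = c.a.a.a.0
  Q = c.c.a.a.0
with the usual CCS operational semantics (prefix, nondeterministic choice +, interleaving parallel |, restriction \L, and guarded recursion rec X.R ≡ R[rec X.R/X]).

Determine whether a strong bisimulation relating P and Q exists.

P's transition system — 5 states:
  u0 = c.a.a.a.0 :: =c=> u1
  u1 = a.a.a.0 :: =a=> u2
  u2 = a.a.0 :: =a=> u3
  u3 = a.0 :: =a=> u4
  u4 = 0 :: (no moves)
Q's transition system — 5 states:
  v0 = c.c.a.a.0 :: =c=> v1
  v1 = c.a.a.0 :: =c=> v2
  v2 = a.a.0 :: =a=> v3
  v3 = a.0 :: =a=> v4
  v4 = 0 :: (no moves)
Bisimilarity quotient blocks:
  B0 = {u0}
  B1 = {u1}
  B2 = {u2, v2}
  B3 = {u3, v3}
  B4 = {u4, v4}
  B5 = {v0}
  B6 = {v1}
u0 ∈ B0, v0 ∈ B5 → different blocks

not bisimilar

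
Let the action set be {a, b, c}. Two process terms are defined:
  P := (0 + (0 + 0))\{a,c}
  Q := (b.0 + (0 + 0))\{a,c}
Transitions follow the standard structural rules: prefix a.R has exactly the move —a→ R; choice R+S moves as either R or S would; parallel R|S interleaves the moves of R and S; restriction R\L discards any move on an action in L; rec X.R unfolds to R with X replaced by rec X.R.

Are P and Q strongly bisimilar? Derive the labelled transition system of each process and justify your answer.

NO

Reachable graph of P (1 states):
  s0 = (0 + (0 + 0))\{a,c} → deadlocked
Reachable graph of Q (2 states):
  t0 = (b.0 + (0 + 0))\{a,c} → -b-> t1
  t1 = 0\{a,c} → deadlocked
Partition-refinement fixed point:
  B0 = {s0, t1}
  B1 = {t0}
s0 ∈ B0, t0 ∈ B1 → different blocks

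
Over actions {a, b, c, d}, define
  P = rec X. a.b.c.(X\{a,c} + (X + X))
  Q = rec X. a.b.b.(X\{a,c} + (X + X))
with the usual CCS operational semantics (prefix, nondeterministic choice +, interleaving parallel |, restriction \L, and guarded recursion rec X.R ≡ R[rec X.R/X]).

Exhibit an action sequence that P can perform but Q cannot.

LTS(P): 4 reachable states
  p0 = rec X. a.b.c.(X\{a,c} + (X + X)) | ··a··> p1
  p1 = b.c.((rec X. a.b.c.(X\{a,c} + (X + X)))\{a,c} + ((rec X. a.b.c.(X\{a,c} + (X + X))) + (rec X. a.b.c.(X\{a,c} + (X + X))))) | ··b··> p2
  p2 = c.((rec X. a.b.c.(X\{a,c} + (X + X)))\{a,c} + ((rec X. a.b.c.(X\{a,c} + (X + X))) + (rec X. a.b.c.(X\{a,c} + (X + X))))) | ··c··> p3
  p3 = (rec X. a.b.c.(X\{a,c} + (X + X)))\{a,c} + ((rec X. a.b.c.(X\{a,c} + (X + X))) + (rec X. a.b.c.(X\{a,c} + (X + X)))) | ··a··> p1
LTS(Q): 4 reachable states
  q0 = rec X. a.b.b.(X\{a,c} + (X + X)) | ··a··> q1
  q1 = b.b.((rec X. a.b.b.(X\{a,c} + (X + X)))\{a,c} + ((rec X. a.b.b.(X\{a,c} + (X + X))) + (rec X. a.b.b.(X\{a,c} + (X + X))))) | ··b··> q2
  q2 = b.((rec X. a.b.b.(X\{a,c} + (X + X)))\{a,c} + ((rec X. a.b.b.(X\{a,c} + (X + X))) + (rec X. a.b.b.(X\{a,c} + (X + X))))) | ··b··> q3
  q3 = (rec X. a.b.b.(X\{a,c} + (X + X)))\{a,c} + ((rec X. a.b.b.(X\{a,c} + (X + X))) + (rec X. a.b.b.(X\{a,c} + (X + X)))) | ··a··> q1
Run σ = ⟨abc⟩ on P: start {p0}
  [1] a ⇒ {p1}
  [2] b ⇒ {p2}
  [3] c ⇒ {p3}
  ✓ P
Run σ = ⟨abc⟩ on Q: start {q0}
  [1] a ⇒ {q1}
  [2] b ⇒ {q2}
  [3] c ⇒ no successor for Q

abc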